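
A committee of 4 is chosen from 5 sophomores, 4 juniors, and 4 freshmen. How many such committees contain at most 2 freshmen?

Split by how many freshmen are chosen (0 through 2).
Sum: C(4,0)·C(9,4) + C(4,1)·C(9,3) + C(4,2)·C(9,2) = 126 + 336 + 216 = 678.

678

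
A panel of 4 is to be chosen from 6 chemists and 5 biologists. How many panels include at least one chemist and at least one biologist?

310

Total 4-person selections from all 11: C(11,4) = 330.
Subtract selections that omit an entire group: no chemists → C(5,4) = 5; no biologists → C(6,4) = 15.
Both groups omitted at once is impossible, so 330 − 20 = 310.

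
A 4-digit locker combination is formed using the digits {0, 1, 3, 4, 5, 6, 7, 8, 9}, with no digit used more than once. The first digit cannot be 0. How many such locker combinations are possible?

The first digit has 9−1 = 8 choices (anything except 0).
The remaining 3 digits are filled from the other 8 symbols without repetition: 8 × 7 × 6 = 336.
Total: 8 × 336 = 2688.

2688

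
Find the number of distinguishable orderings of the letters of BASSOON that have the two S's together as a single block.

Treat the 2 copies of S as a single block. The multiset to arrange is then {SS, A, B, N, O, O}, 6 items in all.
That gives (6)!/(2!) = 360 arrangements.

360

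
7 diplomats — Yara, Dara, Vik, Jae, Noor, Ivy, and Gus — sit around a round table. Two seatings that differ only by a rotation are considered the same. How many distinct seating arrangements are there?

720

Seat Yara anywhere (absorbing the rotational symmetry), then permute the other 6: (6)! = 720.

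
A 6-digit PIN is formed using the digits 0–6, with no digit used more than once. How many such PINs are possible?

With no repetition, fill the 6 digits in order: 7 choices, then 6, down to 2.
That product is 7 × 6 × 5 × 4 × 3 × 2 = 5040.

5040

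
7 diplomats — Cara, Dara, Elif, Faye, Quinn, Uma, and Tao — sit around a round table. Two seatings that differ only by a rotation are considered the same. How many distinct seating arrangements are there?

720

Around a circle, 7 distinct people have 7!/7 = (6)! = 720 rotationally distinct seatings.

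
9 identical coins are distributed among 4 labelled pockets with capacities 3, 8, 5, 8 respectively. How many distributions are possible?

142

Ignoring the caps, the number of non-negative solutions to x_1+…+x_4 = 9 is C(12,3) = 220.
Subtract solutions that violate a single cap (substitute x_i' = x_i − (cap_i+1)): x_1 ≥ 4 gives C(8,3) = 56; x_2 ≥ 9 gives C(3,3) = 1; x_3 ≥ 6 gives C(6,3) = 20; x_4 ≥ 9 gives C(3,3) = 1. Together 78.
No two caps can be exceeded simultaneously, so the pair terms are all 0.
By inclusion–exclusion the count is 220 − 78 + 0 = 142.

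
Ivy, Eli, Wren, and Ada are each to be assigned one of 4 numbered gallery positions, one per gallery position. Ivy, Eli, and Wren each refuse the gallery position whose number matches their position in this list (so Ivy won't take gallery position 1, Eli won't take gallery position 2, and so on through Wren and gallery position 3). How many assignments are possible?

Let Aᵢ (for i ∈ {1, 2, 3}) be the placements that put person i in their forbidden gallery position. Any j of these fix j positions, leaving (4−j)! ways to fill the rest, and there are C(3,j) ways to pick which j.
By inclusion–exclusion, the number of valid placements is Σ_{j=0}^{3} (−1)^j C(3,j)·(4−j)!.
Computing: 24 − 18 + 6 − 1 = 11.

11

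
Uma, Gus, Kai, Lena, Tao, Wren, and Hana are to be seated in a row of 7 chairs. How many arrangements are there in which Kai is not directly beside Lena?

3600

Of the 7! = 5040 arrangements, those with Kai and Lena adjacent number 2 × 6! = 1440 (treat the pair as a block with 2 internal orders).
Complementary counting: 5040 − 1440 = 3600.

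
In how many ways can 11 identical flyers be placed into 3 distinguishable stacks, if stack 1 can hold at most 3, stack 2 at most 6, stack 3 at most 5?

10

Ignoring the caps, the number of non-negative solutions to x_1+…+x_3 = 11 is C(13,2) = 78.
Subtract solutions that violate a single cap (substitute x_i' = x_i − (cap_i+1)): x_1 ≥ 4 gives C(9,2) = 36; x_2 ≥ 7 gives C(6,2) = 15; x_3 ≥ 6 gives C(7,2) = 21. Together 72.
Add back pairs where two caps are both exceeded: 1 + 3 + 0 = 4.
By inclusion–exclusion the count is 78 − 72 + 4 = 10.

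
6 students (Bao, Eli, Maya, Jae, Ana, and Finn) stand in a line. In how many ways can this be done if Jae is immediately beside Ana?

240

Glue Jae and Ana into one block (2 internal orders), leaving 5 units to arrange in a row.
So the count is 2·(5)! = 240.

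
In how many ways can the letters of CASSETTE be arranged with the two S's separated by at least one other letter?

Total arrangements of CASSETTE: 8!/(2!·2!·2!) = 5040.
Arrangements with the S's together: treat SS as one letter, giving (7)!/(2!·2!) = 1260.
Hence 5040 − 1260 = 3780.

3780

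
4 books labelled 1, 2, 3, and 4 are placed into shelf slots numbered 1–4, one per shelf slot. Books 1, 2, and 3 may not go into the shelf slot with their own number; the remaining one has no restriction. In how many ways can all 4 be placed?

Let Aᵢ (for i ∈ {1, 2, 3}) be the placements that put book i in its forbidden shelf slot. Any j of these fix j positions, leaving (4−j)! ways to fill the rest, and there are C(3,j) ways to pick which j.
By inclusion–exclusion, the number of valid placements is Σ_{j=0}^{3} (−1)^j C(3,j)·(4−j)!.
Computing: 24 − 18 + 6 − 1 = 11.

11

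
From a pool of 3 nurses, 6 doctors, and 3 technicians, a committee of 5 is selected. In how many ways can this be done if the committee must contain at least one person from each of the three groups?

540

Total 5-person selections from all 12: C(12,5) = 792.
Subtract selections that omit an entire group: no nurses → C(9,5) = 126; no doctors → C(6,5) = 6; no technicians → C(9,5) = 126.
Add back selections omitting two groups (i.e. drawn from a single group): C(3,5) + C(6,5) + C(3,5) = 6.
By inclusion–exclusion: 792 − 258 + 6 = 540.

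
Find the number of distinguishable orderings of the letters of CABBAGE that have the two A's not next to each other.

There are 7!/(2!·2!) = 1260 arrangements of CABBAGE in total.
If the two A's are adjacent, glue them into one block, leaving 6 items to arrange: (6)!/(2!) = 360 ways.
Hence 1260 − 360 = 900.

900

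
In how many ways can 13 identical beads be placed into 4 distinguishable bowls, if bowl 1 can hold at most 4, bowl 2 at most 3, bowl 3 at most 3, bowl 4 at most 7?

Ignoring the caps, the number of non-negative solutions to x_1+…+x_4 = 13 is C(16,3) = 560.
Subtract solutions that violate a single cap (substitute x_i' = x_i − (cap_i+1)): x_1 ≥ 5 gives C(11,3) = 165; x_2 ≥ 4 gives C(12,3) = 220; x_3 ≥ 4 gives C(12,3) = 220; x_4 ≥ 8 gives C(8,3) = 56. Together 661.
Add back pairs where two caps are both exceeded: 35 + 35 + 1 + 56 + 4 + 4 = 135.
Subtract triples: 1 + 0 + 0 + 0 = 1.
By inclusion–exclusion the count is 560 − 661 + 135 − 1 = 33.

33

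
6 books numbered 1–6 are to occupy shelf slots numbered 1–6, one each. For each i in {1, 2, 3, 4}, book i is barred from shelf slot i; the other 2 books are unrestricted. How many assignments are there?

362

Let Aᵢ (for 1 ≤ i ≤ 4) be the placements that put book i in its forbidden shelf slot. Any j of these fix j positions, leaving (6−j)! ways to fill the rest, and there are C(4,j) ways to pick which j.
By inclusion–exclusion, the number of valid placements is Σ_{j=0}^{4} (−1)^j C(4,j)·(6−j)!.
Computing: 720 − 480 + 144 − 24 + 2 = 362.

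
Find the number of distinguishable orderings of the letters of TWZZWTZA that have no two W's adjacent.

1260

There are 8!/(3!·2!·2!) = 1680 arrangements of TWZZWTZA in total.
If the two W's are adjacent, glue them into one block, leaving 7 items to arrange: (7)!/(3!·2!) = 420 ways.
Subtracting, 1680 − 420 = 1260 arrangements keep the W's apart.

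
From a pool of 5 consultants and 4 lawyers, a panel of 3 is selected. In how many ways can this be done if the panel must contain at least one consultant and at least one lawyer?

Unrestricted: C(9,3) = 84 ways to pick any 3 of the 9.
Subtract selections that omit an entire group: no consultants → C(4,3) = 4; no lawyers → C(5,3) = 10.
Both groups omitted at once is impossible, so 84 − 14 = 70.

70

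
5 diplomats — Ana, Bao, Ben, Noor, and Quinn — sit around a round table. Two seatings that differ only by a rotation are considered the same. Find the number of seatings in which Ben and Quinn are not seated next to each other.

12

Without the restriction there are (4)! = 24 seatings.
Those with Ben next to Quinn: fuse the pair into one unit and seat 4 units around a circle — 2·(3)! = 12.
Subtracting, 24 − 12 = 12.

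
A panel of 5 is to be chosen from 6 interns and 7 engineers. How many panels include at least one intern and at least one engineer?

1260

With no constraint there are C(13,5) = 1287 possible selections.
Subtract selections that omit an entire group: no interns → C(7,5) = 21; no engineers → C(6,5) = 6.
Both groups omitted at once is impossible, so 1287 − 27 = 1260.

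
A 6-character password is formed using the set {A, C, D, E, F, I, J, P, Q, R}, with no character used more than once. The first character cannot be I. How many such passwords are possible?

The first character has 10−1 = 9 choices (anything except I).
The remaining 5 characters are filled from the other 9 symbols without repetition: 9 × 8 × 7 × 6 × 5 = 15120.
Total: 9 × 15120 = 136080.

136080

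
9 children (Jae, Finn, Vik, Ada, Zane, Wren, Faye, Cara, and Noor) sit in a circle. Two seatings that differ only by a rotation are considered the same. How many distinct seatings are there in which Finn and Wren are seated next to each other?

Treat {Finn, Wren} as one unit (2 internal orders) and seat the resulting 8 units around the table: (7)! circular arrangements.
So 2 × (7)! = 2 × 5040 = 10080.

10080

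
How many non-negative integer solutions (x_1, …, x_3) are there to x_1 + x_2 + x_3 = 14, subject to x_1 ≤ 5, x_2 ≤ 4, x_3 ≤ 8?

10

Without the upper bounds there are C(16,2) = 120 ways to split 14 among 3 variables.
Subtract solutions that violate a single cap (substitute x_i' = x_i − (cap_i+1)): x_1 ≥ 6 gives C(10,2) = 45; x_2 ≥ 5 gives C(11,2) = 55; x_3 ≥ 9 gives C(7,2) = 21. Together 121.
Add back pairs where two caps are both exceeded: 10 + 0 + 1 = 11.
By inclusion–exclusion the count is 120 − 121 + 11 = 10.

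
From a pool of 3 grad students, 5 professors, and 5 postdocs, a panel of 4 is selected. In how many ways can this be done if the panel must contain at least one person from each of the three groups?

Total 4-person selections from all 13: C(13,4) = 715.
Subtract selections that omit an entire group: no grad students → C(10,4) = 210; no professors → C(8,4) = 70; no postdocs → C(8,4) = 70.
Add back selections omitting two groups (i.e. drawn from a single group): C(3,4) + C(5,4) + C(5,4) = 10.
By inclusion–exclusion: 715 − 350 + 10 = 375.

375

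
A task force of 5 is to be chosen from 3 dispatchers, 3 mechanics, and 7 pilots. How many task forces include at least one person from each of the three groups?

798

Total 5-person selections from all 13: C(13,5) = 1287.
Subtract selections that omit an entire group: no dispatchers → C(10,5) = 252; no mechanics → C(10,5) = 252; no pilots → C(6,5) = 6.
Add back selections omitting two groups (i.e. drawn from a single group): C(3,5) + C(3,5) + C(7,5) = 21.
By inclusion–exclusion: 1287 − 510 + 21 = 798.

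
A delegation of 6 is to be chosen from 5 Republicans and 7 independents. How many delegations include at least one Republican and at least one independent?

917

With no constraint there are C(12,6) = 924 possible selections.
Selections missing a whole group: no Republicans → C(7,6) = 7; no independents → C(5,6) = 0.
Both groups omitted at once is impossible, so 924 − 7 = 917.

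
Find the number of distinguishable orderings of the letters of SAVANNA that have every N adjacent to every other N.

Treat the 2 copies of N as a single block. The multiset to arrange is then {NN, A, A, A, S, V}, 6 items in all.
That gives (6)!/(3!) = 120 arrangements.

120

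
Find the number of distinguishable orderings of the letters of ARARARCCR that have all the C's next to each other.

Treat the 2 copies of C as a single block. The multiset to arrange is then {CC, A, A, A, R, R, R, R}, 8 items in all.
That gives (8)!/(4!·3!) = 280 arrangements.

280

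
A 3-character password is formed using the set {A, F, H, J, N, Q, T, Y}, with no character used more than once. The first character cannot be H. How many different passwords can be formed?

294

The first character has 8−1 = 7 choices (anything except H).
The remaining 2 characters are filled from the other 7 symbols without repetition: 7 × 6 = 42.
Total: 7 × 42 = 294.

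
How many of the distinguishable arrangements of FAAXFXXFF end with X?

420

With the last slot taken by X, it remains to arrange the other 8 letters (FAAFXXFF).
Those 8 letters have A appearing twice, F appearing 4 times, and X appearing twice, giving (8)!/(4!·2!·2!) = 420.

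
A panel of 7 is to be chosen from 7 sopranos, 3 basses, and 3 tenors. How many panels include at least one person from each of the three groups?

1477

Unrestricted: C(13,7) = 1716 ways to pick any 7 of the 13.
Subtract selections that omit an entire group: no sopranos → C(6,7) = 0; no basses → C(10,7) = 120; no tenors → C(10,7) = 120.
Add back selections omitting two groups (i.e. drawn from a single group): C(7,7) + C(3,7) + C(3,7) = 1.
By inclusion–exclusion: 1716 − 240 + 1 = 1477.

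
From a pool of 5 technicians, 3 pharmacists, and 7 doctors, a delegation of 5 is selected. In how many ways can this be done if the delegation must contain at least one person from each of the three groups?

Total 5-person selections from all 15: C(15,5) = 3003.
Subtract selections that omit an entire group: no technicians → C(10,5) = 252; no pharmacists → C(12,5) = 792; no doctors → C(8,5) = 56.
Add back selections omitting two groups (i.e. drawn from a single group): C(5,5) + C(3,5) + C(7,5) = 22.
By inclusion–exclusion: 3003 − 1100 + 22 = 1925.

1925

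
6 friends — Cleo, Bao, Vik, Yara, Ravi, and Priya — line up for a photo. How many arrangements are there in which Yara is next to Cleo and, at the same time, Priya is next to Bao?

Treat {Yara,Cleo} as one block (2 orders) and {Priya,Bao} as another (2 orders).
That leaves 4 units to arrange: 2 × 2 × 4! = 4 × 24 = 96.

96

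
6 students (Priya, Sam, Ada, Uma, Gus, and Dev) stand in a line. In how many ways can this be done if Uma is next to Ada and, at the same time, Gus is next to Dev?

Treat {Uma,Ada} as one block (2 orders) and {Gus,Dev} as another (2 orders).
That leaves 4 units to arrange: 2 × 2 × 4! = 4 × 24 = 96.

96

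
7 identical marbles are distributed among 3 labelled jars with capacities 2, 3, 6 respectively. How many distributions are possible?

By stars and bars, unrestricted non-negative solutions to x_1+…+x_3 = 7 number C(7+2,2) = 36.
Subtract solutions that violate a single cap (substitute x_i' = x_i − (cap_i+1)): x_1 ≥ 3 gives C(6,2) = 15; x_2 ≥ 4 gives C(5,2) = 10; x_3 ≥ 7 gives C(2,2) = 1. Together 26.
Add back pairs where two caps are both exceeded: 1 + 0 + 0 = 1.
By inclusion–exclusion the count is 36 − 26 + 1 = 11.

11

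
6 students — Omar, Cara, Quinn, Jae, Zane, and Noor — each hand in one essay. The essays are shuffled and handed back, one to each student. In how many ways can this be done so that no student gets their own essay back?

This is the derangement count D_6: permutations of 6 items with no fixed point.
By inclusion–exclusion this is Σ_{j=0}^{6} (−1)^j C(6,j)·(6−j)!.
Computing: 720 − 720 + 360 − 120 + 30 − 6 + 1 = 265.

265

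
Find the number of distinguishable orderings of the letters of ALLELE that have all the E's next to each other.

20

Treat the 2 copies of E as a single block. The multiset to arrange is then {EE, A, L, L, L}, 5 items in all.
That gives (5)!/(3!) = 20 arrangements.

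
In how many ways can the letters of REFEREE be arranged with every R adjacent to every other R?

Treat the 2 copies of R as a single block. The multiset to arrange is then {RR, E, E, E, E, F}, 6 items in all.
That gives (6)!/(4!) = 30 arrangements.

30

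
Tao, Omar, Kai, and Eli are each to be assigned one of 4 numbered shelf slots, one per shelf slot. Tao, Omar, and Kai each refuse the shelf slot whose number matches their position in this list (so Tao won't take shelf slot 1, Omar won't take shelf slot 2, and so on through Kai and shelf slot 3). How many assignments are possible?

11

Let Aᵢ (for i ∈ {1, 2, 3}) be the placements that put person i in their forbidden shelf slot. Any j of these fix j positions, leaving (4−j)! ways to fill the rest, and there are C(3,j) ways to pick which j.
By inclusion–exclusion, the number of valid placements is Σ_{j=0}^{3} (−1)^j C(3,j)·(4−j)!.
Computing: 24 − 18 + 6 − 1 = 11.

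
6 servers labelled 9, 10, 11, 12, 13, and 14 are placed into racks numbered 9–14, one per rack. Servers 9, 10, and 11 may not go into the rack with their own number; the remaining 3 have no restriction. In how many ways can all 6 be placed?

Let Aᵢ (for i ∈ {9, 10, 11}) be the placements that put server i in its forbidden rack. Any j of these fix j positions, leaving (6−j)! ways to fill the rest, and there are C(3,j) ways to pick which j.
By inclusion–exclusion, the number of valid placements is Σ_{j=0}^{3} (−1)^j C(3,j)·(6−j)!.
Computing: 720 − 360 + 72 − 6 = 426.

426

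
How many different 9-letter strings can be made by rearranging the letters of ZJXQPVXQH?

90720

The 9 letters of ZJXQPVXQH have repeats: Q appearing twice and X appearing twice.
So there are 9! / (2!·2!) = 90720 distinguishable arrangements.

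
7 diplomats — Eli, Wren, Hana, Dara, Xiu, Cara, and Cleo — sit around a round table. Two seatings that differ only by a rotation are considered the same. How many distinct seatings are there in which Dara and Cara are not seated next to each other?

All circular seatings of 7 people number (6)! = 720.
Those with Dara next to Cara: fuse the pair into one unit and seat 6 units around a circle — 2·(5)! = 240.
Subtracting, 720 − 240 = 480.

480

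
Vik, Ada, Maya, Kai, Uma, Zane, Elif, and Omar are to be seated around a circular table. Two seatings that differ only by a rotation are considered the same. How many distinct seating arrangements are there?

5040

Seat Vik anywhere (absorbing the rotational symmetry), then permute the other 7: (7)! = 5040.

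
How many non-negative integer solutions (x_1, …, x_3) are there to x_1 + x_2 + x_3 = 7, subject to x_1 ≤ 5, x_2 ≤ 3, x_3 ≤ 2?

9

Without the upper bounds there are C(9,2) = 36 ways to split 7 among 3 variables.
Subtract solutions that violate a single cap (substitute x_i' = x_i − (cap_i+1)): x_1 ≥ 6 gives C(3,2) = 3; x_2 ≥ 4 gives C(5,2) = 10; x_3 ≥ 3 gives C(6,2) = 15. Together 28.
Add back pairs where two caps are both exceeded: 0 + 0 + 1 = 1.
By inclusion–exclusion the count is 36 − 28 + 1 = 9.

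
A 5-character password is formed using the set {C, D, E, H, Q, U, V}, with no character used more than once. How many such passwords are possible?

Choose and order 5 of the 7 symbols: the first character has 7 options, the next 6, and so on down to 3.
That product is 7 × 6 × 5 × 4 × 3 = 2520.

2520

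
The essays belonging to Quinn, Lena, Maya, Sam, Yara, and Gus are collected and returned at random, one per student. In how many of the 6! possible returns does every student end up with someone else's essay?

265

Count assignments avoiding every fixed point. For any j of the 6 students fixed to their own essay, the other 6−j can be arranged in (6−j)! ways.
By inclusion–exclusion this is Σ_{j=0}^{6} (−1)^j C(6,j)·(6−j)!.
Computing: 720 − 720 + 360 − 120 + 30 − 6 + 1 = 265.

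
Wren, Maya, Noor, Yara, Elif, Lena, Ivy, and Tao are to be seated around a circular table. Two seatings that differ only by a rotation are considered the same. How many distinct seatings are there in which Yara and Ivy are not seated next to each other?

3600

All circular seatings of 8 people number (7)! = 5040.
Seatings with Yara beside Ivy: treat them as a block with 2 internal orders, giving 2 × (6)! = 1440.
Subtracting, 5040 − 1440 = 3600.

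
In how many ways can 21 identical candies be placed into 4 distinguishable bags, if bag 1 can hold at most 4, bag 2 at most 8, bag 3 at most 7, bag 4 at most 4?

By stars and bars, unrestricted non-negative solutions to x_1+…+x_4 = 21 number C(21+3,3) = 2024.
Subtract solutions that violate a single cap (substitute x_i' = x_i − (cap_i+1)): x_1 ≥ 5 gives C(19,3) = 969; x_2 ≥ 9 gives C(15,3) = 455; x_3 ≥ 8 gives C(16,3) = 560; x_4 ≥ 5 gives C(19,3) = 969. Together 2953.
Add back pairs where two caps are both exceeded: 120 + 165 + 364 + 35 + 120 + 165 = 969.
Subtract triples: 0 + 10 + 20 + 0 = 30.
By inclusion–exclusion the count is 2024 − 2953 + 969 − 30 = 10.

10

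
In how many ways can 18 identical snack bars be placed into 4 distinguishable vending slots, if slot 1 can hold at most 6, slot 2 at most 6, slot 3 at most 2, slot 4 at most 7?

Ignoring the caps, the number of non-negative solutions to x_1+…+x_4 = 18 is C(21,3) = 1330.
Subtract solutions that violate a single cap (substitute x_i' = x_i − (cap_i+1)): x_1 ≥ 7 gives C(14,3) = 364; x_2 ≥ 7 gives C(14,3) = 364; x_3 ≥ 3 gives C(18,3) = 816; x_4 ≥ 8 gives C(13,3) = 286. Together 1830.
Add back pairs where two caps are both exceeded: 35 + 165 + 20 + 165 + 20 + 120 = 525.
Subtract triples: 4 + 0 + 1 + 1 = 6.
By inclusion–exclusion the count is 1330 − 1830 + 525 − 6 = 19.

19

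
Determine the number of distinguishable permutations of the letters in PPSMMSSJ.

1680

PPSMMSSJ has 8 letters with M appearing twice, P appearing twice, and S appearing 3 times.
Dividing 8! = 40320 by 3!·2!·2! = 24 for the repeated letters gives 1680.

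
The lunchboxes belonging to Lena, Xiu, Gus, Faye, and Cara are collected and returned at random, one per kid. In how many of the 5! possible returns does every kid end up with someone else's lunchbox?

44

This is the derangement count D_5: permutations of 5 items with no fixed point.
By inclusion–exclusion this is Σ_{j=0}^{5} (−1)^j C(5,j)·(5−j)!.
Computing: 120 − 120 + 60 − 20 + 5 − 1 = 44.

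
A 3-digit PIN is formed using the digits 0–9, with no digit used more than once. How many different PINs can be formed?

This is a permutation of 3 out of 10: P(10,3) = 10!/7!.
That product is 10 × 9 × 8 = 720.

720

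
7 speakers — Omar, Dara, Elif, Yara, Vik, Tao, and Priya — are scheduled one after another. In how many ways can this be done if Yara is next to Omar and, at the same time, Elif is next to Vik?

Treat {Yara,Omar} as one block (2 orders) and {Elif,Vik} as another (2 orders).
That leaves 5 units to arrange: 2 × 2 × 5! = 4 × 120 = 480.

480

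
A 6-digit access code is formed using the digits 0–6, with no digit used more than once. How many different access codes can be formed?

Choose and order 6 of the 7 symbols: the first digit has 7 options, the next 6, and so on down to 2.
7 × 6 × 5 × 4 × 3 × 2 = 5040.

5040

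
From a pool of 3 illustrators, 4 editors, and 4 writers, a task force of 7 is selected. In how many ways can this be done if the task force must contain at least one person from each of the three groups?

Unrestricted: C(11,7) = 330 ways to pick any 7 of the 11.
Selections missing a whole group: no illustrators → C(8,7) = 8; no editors → C(7,7) = 1; no writers → C(7,7) = 1.
Add back selections omitting two groups (i.e. drawn from a single group): C(3,7) + C(4,7) + C(4,7) = 0.
By inclusion–exclusion: 330 − 10 + 0 = 320.

320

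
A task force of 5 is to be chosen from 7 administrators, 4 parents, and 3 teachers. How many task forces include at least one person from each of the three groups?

1288

Unrestricted: C(14,5) = 2002 ways to pick any 5 of the 14.
Subtract selections that omit an entire group: no administrators → C(7,5) = 21; no parents → C(10,5) = 252; no teachers → C(11,5) = 462.
Add back selections omitting two groups (i.e. drawn from a single group): C(7,5) + C(4,5) + C(3,5) = 21.
By inclusion–exclusion: 2002 − 735 + 21 = 1288.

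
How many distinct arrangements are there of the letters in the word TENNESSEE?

3780

TENNESSEE has 9 letters with E appearing 4 times, N appearing twice, and S appearing twice.
So there are 9! / (4!·2!·2!) = 3780 distinguishable arrangements.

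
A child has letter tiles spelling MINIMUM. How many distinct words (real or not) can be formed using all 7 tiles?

420

MINIMUM has 7 letters with I appearing twice and M appearing 3 times.
So there are 7! / (3!·2!) = 420 distinguishable arrangements.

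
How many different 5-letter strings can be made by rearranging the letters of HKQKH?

30

Letter multiplicities in HKQKH: H×2, K×2, Q×1.
Dividing 5! = 120 by 2!·2! = 4 for the repeated letters gives 30.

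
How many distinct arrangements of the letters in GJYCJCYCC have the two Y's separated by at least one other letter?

Total arrangements of GJYCJCYCC: 9!/(4!·2!·2!) = 3780.
If the two Y's are adjacent, glue them into one block, leaving 8 items to arrange: (8)!/(4!·2!) = 840 ways.
Hence 3780 − 840 = 2940.

2940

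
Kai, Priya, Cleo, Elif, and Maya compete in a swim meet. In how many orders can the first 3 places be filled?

There are 5 choices for 1st place, 4 for 2nd, and 3 for 3rd.
That gives 5 × 4 × 3 = 60.

60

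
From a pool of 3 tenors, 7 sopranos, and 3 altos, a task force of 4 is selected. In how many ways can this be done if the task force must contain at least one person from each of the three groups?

With no constraint there are C(13,4) = 715 possible selections.
Subtract selections that omit an entire group: no tenors → C(10,4) = 210; no sopranos → C(6,4) = 15; no altos → C(10,4) = 210.
Add back selections omitting two groups (i.e. drawn from a single group): C(3,4) + C(7,4) + C(3,4) = 35.
By inclusion–exclusion: 715 − 435 + 35 = 315.

315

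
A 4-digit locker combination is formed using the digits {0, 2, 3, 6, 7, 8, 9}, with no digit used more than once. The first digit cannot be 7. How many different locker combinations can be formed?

720

The first digit has 7−1 = 6 choices (anything except 7).
The remaining 3 digits are filled from the other 6 symbols without repetition: 6 × 5 × 4 = 120.
Total: 6 × 120 = 720.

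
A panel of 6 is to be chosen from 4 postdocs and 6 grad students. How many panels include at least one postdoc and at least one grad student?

209

With no constraint there are C(10,6) = 210 possible selections.
Selections missing a whole group: no postdocs → C(6,6) = 1; no grad students → C(4,6) = 0.
Both groups omitted at once is impossible, so 210 − 1 = 209.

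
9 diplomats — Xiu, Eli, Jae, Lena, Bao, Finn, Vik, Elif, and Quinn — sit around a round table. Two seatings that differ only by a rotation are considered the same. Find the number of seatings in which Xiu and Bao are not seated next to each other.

30240

Without the restriction there are (8)! = 40320 seatings.
Seatings with Xiu beside Bao: treat them as a block with 2 internal orders, giving 2 × (7)! = 10080.
Subtracting, 40320 − 10080 = 30240.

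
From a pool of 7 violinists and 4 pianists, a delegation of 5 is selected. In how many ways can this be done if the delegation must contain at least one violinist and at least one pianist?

441

With no constraint there are C(11,5) = 462 possible selections.
Subtract selections that omit an entire group: no violinists → C(4,5) = 0; no pianists → C(7,5) = 21.
Both groups omitted at once is impossible, so 462 − 21 = 441.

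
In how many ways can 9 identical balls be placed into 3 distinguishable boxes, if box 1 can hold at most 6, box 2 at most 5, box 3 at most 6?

Ignoring the caps, the number of non-negative solutions to x_1+…+x_3 = 9 is C(11,2) = 55.
Subtract solutions that violate a single cap (substitute x_i' = x_i − (cap_i+1)): x_1 ≥ 7 gives C(4,2) = 6; x_2 ≥ 6 gives C(5,2) = 10; x_3 ≥ 7 gives C(4,2) = 6. Together 22.
No two caps can be exceeded simultaneously, so the pair terms are all 0.
By inclusion–exclusion the count is 55 − 22 + 0 = 33.

33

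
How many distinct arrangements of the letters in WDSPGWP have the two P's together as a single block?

360

Treat the 2 copies of P as a single block. The multiset to arrange is then {PP, D, G, S, W, W}, 6 items in all.
That gives (6)!/(2!) = 360 arrangements.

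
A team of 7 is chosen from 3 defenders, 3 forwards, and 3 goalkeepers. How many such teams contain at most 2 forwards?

21

Split by how many forwards are chosen (0 through 2).
Sum: C(3,0)·C(6,7) + C(3,1)·C(6,6) + C(3,2)·C(6,5) = 0 + 3 + 18 = 21.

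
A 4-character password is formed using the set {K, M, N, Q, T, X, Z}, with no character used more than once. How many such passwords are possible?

840

Choose and order 4 of the 7 symbols: the first character has 7 options, the next 6, then 5, 4.
7 × 6 × 5 × 4 = 840.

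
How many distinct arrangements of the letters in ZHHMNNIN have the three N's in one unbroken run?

Treat the 3 copies of N as a single block. The multiset to arrange is then {NNN, H, H, I, M, Z}, 6 items in all.
That gives (6)!/(2!) = 360 arrangements.

360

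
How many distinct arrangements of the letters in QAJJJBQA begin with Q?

With the first slot taken by Q, it remains to arrange the other 7 letters (AJJJBQA).
Those 7 letters have A appearing twice and J appearing 3 times, giving (7)!/(3!·2!) = 420.

420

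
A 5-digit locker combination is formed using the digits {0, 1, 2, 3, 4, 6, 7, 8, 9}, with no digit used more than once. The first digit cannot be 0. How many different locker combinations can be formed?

13440

The first digit has 9−1 = 8 choices (anything except 0).
The remaining 4 digits are filled from the other 8 symbols without repetition: 8 × 7 × 6 × 5 = 1680.
Total: 8 × 1680 = 13440.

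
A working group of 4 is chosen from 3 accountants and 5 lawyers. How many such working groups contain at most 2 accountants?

65

Split by how many accountants are chosen (0 through 2).
Sum: C(3,0)·C(5,4) + C(3,1)·C(5,3) + C(3,2)·C(5,2) = 5 + 30 + 30 = 65.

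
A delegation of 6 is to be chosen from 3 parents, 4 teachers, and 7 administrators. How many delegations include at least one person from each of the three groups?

Unrestricted: C(14,6) = 3003 ways to pick any 6 of the 14.
Subtract selections that omit an entire group: no parents → C(11,6) = 462; no teachers → C(10,6) = 210; no administrators → C(7,6) = 7.
Add back selections omitting two groups (i.e. drawn from a single group): C(3,6) + C(4,6) + C(7,6) = 7.
By inclusion–exclusion: 3003 − 679 + 7 = 2331.

2331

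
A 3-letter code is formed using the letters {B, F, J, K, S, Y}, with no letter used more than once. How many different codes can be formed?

120

Choose and order 3 of the 6 symbols: the first letter has 6 options, the next 5, then 4.
6 × 5 × 4 = 120.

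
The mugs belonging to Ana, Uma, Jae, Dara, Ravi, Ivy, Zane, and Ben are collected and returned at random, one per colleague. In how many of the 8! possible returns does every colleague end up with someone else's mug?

14833

This is the derangement count D_8: permutations of 8 items with no fixed point.
By inclusion–exclusion this is Σ_{j=0}^{8} (−1)^j C(8,j)·(8−j)!.
Computing: 40320 − 40320 + 20160 − 6720 + 1680 − 336 + 56 − 8 + 1 = 14833.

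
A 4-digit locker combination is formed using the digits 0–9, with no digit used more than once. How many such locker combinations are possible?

5040

With no repetition, fill the 4 digits in order: 10 choices, then 9, down to 7.
That product is 10 × 9 × 8 × 7 = 5040.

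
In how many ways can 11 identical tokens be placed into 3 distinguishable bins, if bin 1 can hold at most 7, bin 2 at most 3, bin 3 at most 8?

By stars and bars, unrestricted non-negative solutions to x_1+…+x_3 = 11 number C(11+2,2) = 78.
Subtract solutions that violate a single cap (substitute x_i' = x_i − (cap_i+1)): x_1 ≥ 8 gives C(5,2) = 10; x_2 ≥ 4 gives C(9,2) = 36; x_3 ≥ 9 gives C(4,2) = 6. Together 52.
No two caps can be exceeded simultaneously, so the pair terms are all 0.
By inclusion–exclusion the count is 78 − 52 + 0 = 26.

26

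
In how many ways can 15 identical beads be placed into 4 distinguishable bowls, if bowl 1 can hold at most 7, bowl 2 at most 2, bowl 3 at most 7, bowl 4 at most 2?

Ignoring the caps, the number of non-negative solutions to x_1+…+x_4 = 15 is C(18,3) = 816.
Subtract solutions that violate a single cap (substitute x_i' = x_i − (cap_i+1)): x_1 ≥ 8 gives C(10,3) = 120; x_2 ≥ 3 gives C(15,3) = 455; x_3 ≥ 8 gives C(10,3) = 120; x_4 ≥ 3 gives C(15,3) = 455. Together 1150.
Add back pairs where two caps are both exceeded: 35 + 0 + 35 + 35 + 220 + 35 = 360.
Subtract triples: 0 + 4 + 0 + 4 = 8.
By inclusion–exclusion the count is 816 − 1150 + 360 − 8 = 18.

18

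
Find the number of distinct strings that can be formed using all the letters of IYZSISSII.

2520

Letter multiplicities in IYZSISSII: I×4, S×3, Y×1, Z×1.
Dividing 9! = 362880 by 4!·3! = 144 for the repeated letters gives 2520.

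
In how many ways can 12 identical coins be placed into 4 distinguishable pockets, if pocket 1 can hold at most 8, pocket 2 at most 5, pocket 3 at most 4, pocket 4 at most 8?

Without the upper bounds there are C(15,3) = 455 ways to split 12 among 4 pockets.
Subtract solutions that violate a single cap (substitute x_i' = x_i − (cap_i+1)): x_1 ≥ 9 gives C(6,3) = 20; x_2 ≥ 6 gives C(9,3) = 84; x_3 ≥ 5 gives C(10,3) = 120; x_4 ≥ 9 gives C(6,3) = 20. Together 244.
Add back pairs where two caps are both exceeded: 0 + 0 + 0 + 4 + 0 + 0 = 4.
By inclusion–exclusion the count is 455 − 244 + 4 = 215.

215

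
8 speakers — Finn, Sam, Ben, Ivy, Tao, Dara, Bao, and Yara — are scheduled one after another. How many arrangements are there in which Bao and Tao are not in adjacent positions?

There are 8! = 40320 arrangements in all. If Bao and Tao are adjacent, merging them into one block gives 2·(7)! = 10080 arrangements.
Complementary counting: 40320 − 10080 = 30240.

30240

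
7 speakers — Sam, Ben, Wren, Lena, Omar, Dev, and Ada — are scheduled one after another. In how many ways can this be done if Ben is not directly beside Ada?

Of the 7! = 5040 arrangements, those with Ben and Ada adjacent number 2 × 6! = 1440 (treat the pair as a block with 2 internal orders).
Complementary counting: 5040 − 1440 = 3600.

3600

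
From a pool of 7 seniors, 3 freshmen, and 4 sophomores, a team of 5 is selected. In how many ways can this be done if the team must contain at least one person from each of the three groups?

Unrestricted: C(14,5) = 2002 ways to pick any 5 of the 14.
Selections missing a whole group: no seniors → C(7,5) = 21; no freshmen → C(11,5) = 462; no sophomores → C(10,5) = 252.
Add back selections omitting two groups (i.e. drawn from a single group): C(7,5) + C(3,5) + C(4,5) = 21.
By inclusion–exclusion: 2002 − 735 + 21 = 1288.

1288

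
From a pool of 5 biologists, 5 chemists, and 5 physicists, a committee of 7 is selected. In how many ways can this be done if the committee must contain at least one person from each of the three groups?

6075

Total 7-person selections from all 15: C(15,7) = 6435.
Subtract selections that omit an entire group: no biologists → C(10,7) = 120; no chemists → C(10,7) = 120; no physicists → C(10,7) = 120.
Add back selections omitting two groups (i.e. drawn from a single group): C(5,7) + C(5,7) + C(5,7) = 0.
By inclusion–exclusion: 6435 − 360 + 0 = 6075.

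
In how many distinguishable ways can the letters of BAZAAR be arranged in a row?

BAZAAR has 6 letters with A appearing 3 times.
The number of distinct arrangements is 6!/(3!) = 720/6 = 120.

120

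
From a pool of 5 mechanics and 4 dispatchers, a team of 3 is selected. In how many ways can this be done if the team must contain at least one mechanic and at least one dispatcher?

Unrestricted: C(9,3) = 84 ways to pick any 3 of the 9.
Selections missing a whole group: no mechanics → C(4,3) = 4; no dispatchers → C(5,3) = 10.
Both groups omitted at once is impossible, so 84 − 14 = 70.

70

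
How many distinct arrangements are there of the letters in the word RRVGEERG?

The 8 letters of RRVGEERG have repeats: E appearing twice, G appearing twice, and R appearing 3 times.
The number of distinct arrangements is 8!/(3!·2!·2!) = 40320/24 = 1680.

1680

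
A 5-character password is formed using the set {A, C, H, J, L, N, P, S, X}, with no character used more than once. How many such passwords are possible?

Choose and order 5 of the 9 symbols: the first character has 9 options, the next 8, and so on down to 5.
That product is 9 × 8 × 7 × 6 × 5 = 15120.

15120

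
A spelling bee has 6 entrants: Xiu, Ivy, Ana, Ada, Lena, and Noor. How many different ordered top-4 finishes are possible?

This is an ordered selection of 4 from 6: P(6,4).
That gives 6 × 5 × 4 × 3 = 360.

360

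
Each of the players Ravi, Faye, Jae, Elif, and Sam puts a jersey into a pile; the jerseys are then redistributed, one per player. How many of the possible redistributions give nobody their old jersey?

44

Count assignments avoiding every fixed point. For any j of the 5 players fixed to their old jersey, the other 5−j can be arranged in (5−j)! ways.
By inclusion–exclusion this is Σ_{j=0}^{5} (−1)^j C(5,j)·(5−j)!.
Computing: 120 − 120 + 60 − 20 + 5 − 1 = 44.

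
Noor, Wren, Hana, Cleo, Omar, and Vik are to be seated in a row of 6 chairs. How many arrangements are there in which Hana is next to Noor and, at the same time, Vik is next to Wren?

Treat {Hana,Noor} as one block (2 orders) and {Vik,Wren} as another (2 orders).
That leaves 4 units to arrange: 2 × 2 × 4! = 4 × 24 = 96.

96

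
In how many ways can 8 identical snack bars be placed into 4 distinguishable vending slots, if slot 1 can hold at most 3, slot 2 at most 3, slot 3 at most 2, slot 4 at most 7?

By stars and bars, unrestricted non-negative solutions to x_1+…+x_4 = 8 number C(8+3,3) = 165.
Subtract solutions that violate a single cap (substitute x_i' = x_i − (cap_i+1)): x_1 ≥ 4 gives C(7,3) = 35; x_2 ≥ 4 gives C(7,3) = 35; x_3 ≥ 3 gives C(8,3) = 56; x_4 ≥ 8 gives C(3,3) = 1. Together 127.
Add back pairs where two caps are both exceeded: 1 + 4 + 0 + 4 + 0 + 0 = 9.
By inclusion–exclusion the count is 165 − 127 + 9 = 47.

47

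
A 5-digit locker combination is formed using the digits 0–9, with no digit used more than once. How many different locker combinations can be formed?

This is a permutation of 5 out of 10: P(10,5) = 10!/5!.
10 × 9 × 8 × 7 × 6 = 30240.

30240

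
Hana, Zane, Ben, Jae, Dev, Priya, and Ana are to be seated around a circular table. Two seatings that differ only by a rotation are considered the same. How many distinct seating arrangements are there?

720

Fix one person's seat to break rotational symmetry; the remaining 6 people can be arranged in (6)! = 720 ways.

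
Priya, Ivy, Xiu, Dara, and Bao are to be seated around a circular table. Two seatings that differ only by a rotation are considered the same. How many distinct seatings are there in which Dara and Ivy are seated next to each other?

12

Treat {Dara, Ivy} as one unit (2 internal orders) and seat the resulting 4 units around the table: (3)! circular arrangements.
So 2 × (3)! = 2 × 6 = 12.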